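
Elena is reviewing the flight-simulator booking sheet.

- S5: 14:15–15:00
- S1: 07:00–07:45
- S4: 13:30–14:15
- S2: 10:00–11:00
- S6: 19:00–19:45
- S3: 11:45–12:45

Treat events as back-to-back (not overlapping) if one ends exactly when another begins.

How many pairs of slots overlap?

Sorted by start: S1, S2, S3, S4, S5, S6.
S2 starts after S1 ends — done with S1.
S3 starts after S2 ends — done with S2.
S4 starts after S3 ends — done with S3.
S5 starts exactly when S4 ends (back-to-back, no overlap) — done with S4.
S6 starts after S5 ends.
No pair overlaps.

0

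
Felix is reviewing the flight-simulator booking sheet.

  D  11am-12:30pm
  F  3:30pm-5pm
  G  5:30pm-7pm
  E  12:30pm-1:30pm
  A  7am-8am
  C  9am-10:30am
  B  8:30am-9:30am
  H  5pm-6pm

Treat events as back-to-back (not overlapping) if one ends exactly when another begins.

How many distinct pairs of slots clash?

2

Two intervals overlap when each starts before the other ends.
Sorted by start: A, B, C, D, E, F, H, G.
B starts after A ends, so A has no further overlaps.
C starts before B ends → B and C overlap.
D starts after B ends, so B has no further overlaps.
D starts after C ends, so C has no further overlaps.
E starts exactly when D ends (back-to-back, no overlap), so D has no further overlaps.
F starts after E ends, so E has no further overlaps.
H starts exactly when F ends (back-to-back, no overlap), so F has no further overlaps.
G starts before H ends → H and G overlap.
Overlapping pairs: B & C, G & H — 2 in total.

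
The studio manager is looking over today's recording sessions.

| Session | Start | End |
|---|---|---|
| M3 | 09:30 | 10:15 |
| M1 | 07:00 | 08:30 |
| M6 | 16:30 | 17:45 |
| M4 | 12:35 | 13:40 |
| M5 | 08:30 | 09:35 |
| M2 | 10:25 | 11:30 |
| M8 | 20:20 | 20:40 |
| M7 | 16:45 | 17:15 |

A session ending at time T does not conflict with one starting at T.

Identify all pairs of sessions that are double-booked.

Two intervals overlap when each starts before the other ends.
Sorted by start: M1, M5, M3, M2, M4, M6, M7, M8.
M5 starts exactly when M1 ends (back-to-back, no overlap), so M1 has no further overlaps.
M3 starts before M5 ends → M5 and M3 overlap.
M2 starts after M5 ends, so M5 has no further overlaps.
M2 starts after M3 ends, so M3 has no further overlaps.
M4 starts after M2 ends, so M2 has no further overlaps.
M6 starts after M4 ends, so M4 has no further overlaps.
M7 starts before M6 ends → M6 and M7 overlap.
M8 starts after M6 ends.
M8 starts after M7 ends.

M3 & M5, M6 & M7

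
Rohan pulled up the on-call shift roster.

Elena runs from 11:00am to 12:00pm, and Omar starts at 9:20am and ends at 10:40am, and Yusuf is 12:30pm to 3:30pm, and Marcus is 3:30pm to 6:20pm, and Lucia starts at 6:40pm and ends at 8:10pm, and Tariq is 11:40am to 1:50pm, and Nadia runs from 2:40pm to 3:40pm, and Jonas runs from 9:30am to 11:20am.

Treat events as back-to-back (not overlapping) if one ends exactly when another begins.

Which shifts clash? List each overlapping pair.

Sorted by start: Omar, Jonas, Elena, Tariq, Yusuf, Nadia, Marcus, Lucia.
Jonas starts before Omar ends → Omar and Jonas overlap.
Elena starts after Omar ends, so Omar has no further overlaps.
Elena starts before Jonas ends → Jonas and Elena overlap.
Tariq starts after Jonas ends, so Jonas has no further overlaps.
Tariq starts before Elena ends → Elena and Tariq overlap.
Yusuf starts after Elena ends, so Elena has no further overlaps.
Yusuf starts before Tariq ends → Tariq and Yusuf overlap.
Nadia starts after Tariq ends, so Tariq has no further overlaps.
Nadia starts before Yusuf ends → Yusuf and Nadia overlap.
Marcus starts exactly when Yusuf ends (back-to-back, no overlap), so Yusuf has no further overlaps.
Marcus starts before Nadia ends → Nadia and Marcus overlap.
Lucia starts after Nadia ends.
Lucia starts after Marcus ends.

Elena & Jonas, Elena & Tariq, Jonas & Omar, Marcus & Nadia, Nadia & Yusuf, Tariq & Yusuf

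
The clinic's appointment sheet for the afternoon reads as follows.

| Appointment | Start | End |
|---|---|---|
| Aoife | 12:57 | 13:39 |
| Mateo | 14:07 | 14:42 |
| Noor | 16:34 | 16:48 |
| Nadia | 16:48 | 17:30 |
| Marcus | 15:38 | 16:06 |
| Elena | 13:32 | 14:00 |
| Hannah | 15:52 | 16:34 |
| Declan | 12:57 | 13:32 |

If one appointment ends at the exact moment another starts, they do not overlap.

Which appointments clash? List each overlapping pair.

Sorted by start: Declan, Aoife, Elena, Mateo, Marcus, Hannah, Noor, Nadia.
Aoife starts before Declan ends → Declan and Aoife overlap.
Elena starts exactly when Declan ends (back-to-back, no overlap); Declan is clear from here.
Elena starts before Aoife ends → Aoife and Elena overlap.
Mateo starts after Aoife ends; Aoife is clear from here.
Mateo starts after Elena ends; Elena is clear from here.
Marcus starts after Mateo ends; Mateo is clear from here.
Hannah starts before Marcus ends → Marcus and Hannah overlap.
Noor starts after Marcus ends; Marcus is clear from here.
Noor starts exactly when Hannah ends (back-to-back, no overlap); Hannah is clear from here.
Nadia starts exactly when Noor ends (back-to-back, no overlap).

Aoife & Declan, Aoife & Elena, Hannah & Marcus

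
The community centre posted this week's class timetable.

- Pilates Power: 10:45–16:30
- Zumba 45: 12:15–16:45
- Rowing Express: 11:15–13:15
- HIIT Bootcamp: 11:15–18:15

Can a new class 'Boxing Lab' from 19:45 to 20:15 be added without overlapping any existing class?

Pilates Power: ends 16:30 at or before Boxing Lab starts 19:45 → clear.
HIIT Bootcamp: ends 18:15 at or before Boxing Lab starts 19:45 → clear.
Rowing Express: ends 13:15 at or before Boxing Lab starts 19:45 → clear.
Zumba 45: ends 16:45 at or before Boxing Lab starts 19:45 → clear.

Yes — the slot is free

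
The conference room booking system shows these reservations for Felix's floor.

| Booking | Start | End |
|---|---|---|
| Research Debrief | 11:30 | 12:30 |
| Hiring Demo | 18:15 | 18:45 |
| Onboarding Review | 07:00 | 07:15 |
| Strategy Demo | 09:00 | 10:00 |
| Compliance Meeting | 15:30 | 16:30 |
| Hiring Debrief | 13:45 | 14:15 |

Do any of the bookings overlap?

No

Two intervals overlap when each starts before the other ends.
Sorted by start: Onboarding Review, Strategy Demo, Research Debrief, Hiring Debrief, Compliance Meeting, Hiring Demo.
Strategy Demo starts after Onboarding Review ends — done with Onboarding Review.
Research Debrief starts after Strategy Demo ends — done with Strategy Demo.
Hiring Debrief starts after Research Debrief ends — done with Research Debrief.
Compliance Meeting starts after Hiring Debrief ends — done with Hiring Debrief.
Hiring Demo starts after Compliance Meeting ends.
Every pair is clear; the schedule has no overlaps.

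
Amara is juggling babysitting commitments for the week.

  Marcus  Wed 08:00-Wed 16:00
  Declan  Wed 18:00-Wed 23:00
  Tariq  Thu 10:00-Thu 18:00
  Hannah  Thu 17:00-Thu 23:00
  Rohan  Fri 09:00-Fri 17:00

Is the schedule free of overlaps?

Sorted by start: Marcus, Declan, Tariq, Hannah, Rohan.
Declan starts after Marcus ends, so nothing later overlaps Marcus either.
Tariq starts after Declan ends, so nothing later overlaps Declan either.
Hannah starts before Tariq ends → Tariq and Hannah overlap.
That's a conflict, so the schedule is not conflict-free.

No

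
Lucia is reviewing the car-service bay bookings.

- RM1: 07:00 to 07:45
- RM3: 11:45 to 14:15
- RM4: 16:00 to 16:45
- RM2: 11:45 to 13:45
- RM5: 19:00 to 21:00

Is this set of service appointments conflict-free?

Sorted by start: RM1, RM2, RM3, RM4, RM5.
RM2 starts after RM1 ends; RM1 is clear from here.
RM3 starts before RM2 ends → RM2 and RM3 overlap.
That's a conflict, so the schedule is not conflict-free.

No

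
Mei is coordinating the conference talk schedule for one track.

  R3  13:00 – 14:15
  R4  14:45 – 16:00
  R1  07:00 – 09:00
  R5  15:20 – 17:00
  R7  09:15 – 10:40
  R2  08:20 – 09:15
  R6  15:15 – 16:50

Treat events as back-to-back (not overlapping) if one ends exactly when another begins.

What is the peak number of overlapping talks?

3

Sweep the timeline, counting +1 at each start and −1 at each end (ends before starts at a tie):
07:00 start R1 → 1
08:20 start R2 → 2
09:00 end R1 → 1
09:15 end R2 → 0
09:15 start R7 → 1
10:40 end R7 → 0
13:00 start R3 → 1
14:15 end R3 → 0
14:45 start R4 → 1
15:15 start R6 → 2
15:20 start R5 → 3
16:00 end R4 → 2
16:50 end R6 → 1
17:00 end R5 → 0
Peak is 3, at 15:20 (R4, R5, R6).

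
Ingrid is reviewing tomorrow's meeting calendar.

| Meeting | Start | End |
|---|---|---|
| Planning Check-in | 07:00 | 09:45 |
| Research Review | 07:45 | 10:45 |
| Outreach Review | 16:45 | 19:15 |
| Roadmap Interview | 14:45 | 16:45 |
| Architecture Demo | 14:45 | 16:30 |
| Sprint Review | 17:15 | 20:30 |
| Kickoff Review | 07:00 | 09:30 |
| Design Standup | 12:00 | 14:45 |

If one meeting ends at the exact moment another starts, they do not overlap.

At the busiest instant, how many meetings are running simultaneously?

3

Sort all start/end points and keep a running count:
07:00 start Kickoff Review → 1
07:00 start Planning Check-in → 2
07:45 start Research Review → 3
09:30 end Kickoff Review → 2
09:45 end Planning Check-in → 1
10:45 end Research Review → 0
12:00 start Design Standup → 1
14:45 end Design Standup → 0
14:45 start Architecture Demo → 1
14:45 start Roadmap Interview → 2
16:30 end Architecture Demo → 1
16:45 end Roadmap Interview → 0
16:45 start Outreach Review → 1
17:15 start Sprint Review → 2
19:15 end Outreach Review → 1
20:30 end Sprint Review → 0
Peak is 3, at 07:45 (Kickoff Review, Planning Check-in, Research Review).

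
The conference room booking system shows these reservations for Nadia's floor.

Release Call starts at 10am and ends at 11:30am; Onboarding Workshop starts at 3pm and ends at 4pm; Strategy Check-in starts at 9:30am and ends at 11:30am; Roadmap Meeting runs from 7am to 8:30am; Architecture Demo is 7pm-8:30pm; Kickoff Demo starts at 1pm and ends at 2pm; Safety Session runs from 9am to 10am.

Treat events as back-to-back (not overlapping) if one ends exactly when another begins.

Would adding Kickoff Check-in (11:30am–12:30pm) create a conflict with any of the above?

Roadmap Meeting: ends 8:30am at or before Kickoff Check-in starts 11:30am → clear.
Safety Session: ends 10am at or before Kickoff Check-in starts 11:30am → clear.
Strategy Check-in: ends 11:30am at or before Kickoff Check-in starts 11:30am → clear.
Release Call: ends 11:30am at or before Kickoff Check-in starts 11:30am → clear.
Kickoff Demo: starts 1pm at or after Kickoff Check-in ends 12:30pm → clear.
Onboarding Workshop: starts 3pm at or after Kickoff Check-in ends 12:30pm → clear.
Architecture Demo: starts 7pm at or after Kickoff Check-in ends 12:30pm → clear.

No — it doesn't clash with anything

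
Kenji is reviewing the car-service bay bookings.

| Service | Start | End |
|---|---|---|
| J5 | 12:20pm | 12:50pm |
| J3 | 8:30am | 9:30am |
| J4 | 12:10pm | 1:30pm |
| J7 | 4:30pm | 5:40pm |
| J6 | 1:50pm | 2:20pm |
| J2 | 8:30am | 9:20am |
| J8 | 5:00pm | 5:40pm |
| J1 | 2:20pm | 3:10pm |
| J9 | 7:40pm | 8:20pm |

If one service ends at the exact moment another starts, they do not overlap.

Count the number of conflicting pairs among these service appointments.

3

Check each pair: they overlap iff neither finishes before the other starts.
Sorted by start: J2, J3, J4, J5, J6, J1, J7, J8, J9.
J3 starts before J2 ends → J2 and J3 overlap.
J4 starts after J2 ends, so nothing later overlaps J2 either.
J4 starts after J3 ends, so nothing later overlaps J3 either.
J5 starts before J4 ends → J4 and J5 overlap.
J6 starts after J4 ends, so nothing later overlaps J4 either.
J6 starts after J5 ends, so nothing later overlaps J5 either.
J1 starts exactly when J6 ends (back-to-back, no overlap), so nothing later overlaps J6 either.
J7 starts after J1 ends, so nothing later overlaps J1 either.
J8 starts before J7 ends → J7 and J8 overlap.
J9 starts after J7 ends.
J9 starts after J8 ends.
Overlapping pairs: J2 & J3, J4 & J5, J7 & J8 — 3 in total.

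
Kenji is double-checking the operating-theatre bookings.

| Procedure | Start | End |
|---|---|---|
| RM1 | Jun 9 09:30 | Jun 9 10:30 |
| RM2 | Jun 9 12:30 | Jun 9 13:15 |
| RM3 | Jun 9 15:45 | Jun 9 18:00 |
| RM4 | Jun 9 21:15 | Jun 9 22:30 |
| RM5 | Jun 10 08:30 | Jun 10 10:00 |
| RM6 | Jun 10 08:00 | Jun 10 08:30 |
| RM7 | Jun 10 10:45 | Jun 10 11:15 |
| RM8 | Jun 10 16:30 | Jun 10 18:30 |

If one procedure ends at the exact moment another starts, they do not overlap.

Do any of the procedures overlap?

No

Sorted by start: RM1, RM2, RM3, RM4, RM6, RM5, RM7, RM8.
RM2 starts after RM1 ends, so RM1 has no further overlaps.
RM3 starts after RM2 ends, so RM2 has no further overlaps.
RM4 starts after RM3 ends, so RM3 has no further overlaps.
RM6 starts after RM4 ends, so RM4 has no further overlaps.
RM5 starts exactly when RM6 ends (back-to-back, no overlap), so RM6 has no further overlaps.
RM7 starts after RM5 ends, so RM5 has no further overlaps.
RM8 starts after RM7 ends.
Every pair is clear; the schedule has no overlaps.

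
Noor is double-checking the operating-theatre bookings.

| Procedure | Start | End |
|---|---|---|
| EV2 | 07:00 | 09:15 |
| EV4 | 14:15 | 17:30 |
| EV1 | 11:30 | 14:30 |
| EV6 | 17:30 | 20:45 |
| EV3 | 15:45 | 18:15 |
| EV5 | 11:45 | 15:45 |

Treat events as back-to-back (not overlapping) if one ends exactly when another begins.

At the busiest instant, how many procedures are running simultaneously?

3

Sweep the timeline, counting +1 at each start and −1 at each end (ends before starts at a tie):
07:00 start EV2 → 1
09:15 end EV2 → 0
11:30 start EV1 → 1
11:45 start EV5 → 2
14:15 start EV4 → 3
14:30 end EV1 → 2
15:45 end EV5 → 1
15:45 start EV3 → 2
17:30 end EV4 → 1
17:30 start EV6 → 2
18:15 end EV3 → 1
20:45 end EV6 → 0
Peak is 3, at 14:15 (EV1, EV4, EV5).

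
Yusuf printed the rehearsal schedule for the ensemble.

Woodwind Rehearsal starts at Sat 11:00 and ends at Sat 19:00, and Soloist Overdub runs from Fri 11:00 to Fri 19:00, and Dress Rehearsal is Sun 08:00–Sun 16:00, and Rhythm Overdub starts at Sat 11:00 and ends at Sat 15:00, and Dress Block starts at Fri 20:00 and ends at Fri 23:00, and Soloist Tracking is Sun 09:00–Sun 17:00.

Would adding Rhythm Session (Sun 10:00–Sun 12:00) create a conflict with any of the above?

Soloist Overdub: ends Fri 19:00 at or before Rhythm Session starts Sun 10:00 → clear.
Dress Block: ends Fri 23:00 at or before Rhythm Session starts Sun 10:00 → clear.
Woodwind Rehearsal: ends Sat 19:00 at or before Rhythm Session starts Sun 10:00 → clear.
Rhythm Overdub: ends Sat 15:00 at or before Rhythm Session starts Sun 10:00 → clear.
Dress Rehearsal: starts Sun 08:00 before Rhythm Session ends Sun 12:00, and ends Sun 16:00 after Rhythm Session starts Sun 10:00 → overlap.
Soloist Tracking: starts Sun 09:00 before Rhythm Session ends Sun 12:00, and ends Sun 17:00 after Rhythm Session starts Sun 10:00 → overlap.
Rhythm Session overlaps Soloist Tracking, Dress Rehearsal.

Yes — it overlaps Dress Rehearsal, Soloist Tracking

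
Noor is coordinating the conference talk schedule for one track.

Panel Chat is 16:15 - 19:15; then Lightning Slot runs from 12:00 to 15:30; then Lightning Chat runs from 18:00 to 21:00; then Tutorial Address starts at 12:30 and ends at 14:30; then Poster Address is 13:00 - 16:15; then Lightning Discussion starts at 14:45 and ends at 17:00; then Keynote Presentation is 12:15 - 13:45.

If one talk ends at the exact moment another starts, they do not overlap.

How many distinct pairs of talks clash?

10

Sorted by start: Lightning Slot, Keynote Presentation, Tutorial Address, Poster Address, Lightning Discussion, Panel Chat, Lightning Chat.
Keynote Presentation starts before Lightning Slot ends → Lightning Slot and Keynote Presentation overlap.
Tutorial Address starts before Lightning Slot ends → Lightning Slot and Tutorial Address overlap.
Poster Address starts before Lightning Slot ends → Lightning Slot and Poster Address overlap.
Lightning Discussion starts before Lightning Slot ends → Lightning Slot and Lightning Discussion overlap.
Panel Chat starts after Lightning Slot ends — done with Lightning Slot.
Tutorial Address starts before Keynote Presentation ends → Keynote Presentation and Tutorial Address overlap.
Poster Address starts before Keynote Presentation ends → Keynote Presentation and Poster Address overlap.
Lightning Discussion starts after Keynote Presentation ends — done with Keynote Presentation.
Poster Address starts before Tutorial Address ends → Tutorial Address and Poster Address overlap.
Lightning Discussion starts after Tutorial Address ends — done with Tutorial Address.
Lightning Discussion starts before Poster Address ends → Poster Address and Lightning Discussion overlap.
Panel Chat starts exactly when Poster Address ends (back-to-back, no overlap) — done with Poster Address.
Panel Chat starts before Lightning Discussion ends → Lightning Discussion and Panel Chat overlap.
Lightning Chat starts after Lightning Discussion ends.
Lightning Chat starts before Panel Chat ends → Panel Chat and Lightning Chat overlap.
Overlapping pairs: Keynote Presentation & Lightning Slot, Keynote Presentation & Poster Address, Keynote Presentation & Tutorial Address, Lightning Chat & Panel Chat, Lightning Discussion & Lightning Slot, Lightning Discussion & Panel Chat, Lightning Discussion & Poster Address, Lightning Slot & Poster Address, Lightning Slot & Tutorial Address, Poster Address & Tutorial Address — 10 in total.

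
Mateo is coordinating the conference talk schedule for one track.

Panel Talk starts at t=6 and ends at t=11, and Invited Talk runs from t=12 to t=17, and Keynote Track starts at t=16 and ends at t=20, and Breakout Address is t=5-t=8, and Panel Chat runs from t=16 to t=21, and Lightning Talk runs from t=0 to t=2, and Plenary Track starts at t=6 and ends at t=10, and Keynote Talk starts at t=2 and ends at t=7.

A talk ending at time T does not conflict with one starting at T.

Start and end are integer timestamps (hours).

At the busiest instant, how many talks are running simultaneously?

Sweep the timeline, counting +1 at each start and −1 at each end (ends before starts at a tie):
t=0 start Lightning Talk → 1
t=2 end Lightning Talk → 0
t=2 start Keynote Talk → 1
t=5 start Breakout Address → 2
t=6 start Panel Talk → 3
t=6 start Plenary Track → 4
t=7 end Keynote Talk → 3
t=8 end Breakout Address → 2
t=10 end Plenary Track → 1
t=11 end Panel Talk → 0
t=12 start Invited Talk → 1
t=16 start Keynote Track → 2
t=16 start Panel Chat → 3
t=17 end Invited Talk → 2
t=20 end Keynote Track → 1
t=21 end Panel Chat → 0
Peak is 4, at t=6 (Breakout Address, Keynote Talk, Panel Talk, Plenary Track).

4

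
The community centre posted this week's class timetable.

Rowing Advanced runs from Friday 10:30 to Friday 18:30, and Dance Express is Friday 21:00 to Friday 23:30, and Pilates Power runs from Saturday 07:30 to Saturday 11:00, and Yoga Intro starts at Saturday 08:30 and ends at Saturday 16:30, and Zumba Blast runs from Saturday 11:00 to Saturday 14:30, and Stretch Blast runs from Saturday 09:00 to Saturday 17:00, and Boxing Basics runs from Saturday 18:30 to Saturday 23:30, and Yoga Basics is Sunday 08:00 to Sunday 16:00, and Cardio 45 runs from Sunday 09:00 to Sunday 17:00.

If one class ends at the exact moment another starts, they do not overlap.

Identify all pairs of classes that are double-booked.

Cardio 45 & Yoga Basics, Pilates Power & Stretch Blast, Pilates Power & Yoga Intro, Stretch Blast & Yoga Intro, Stretch Blast & Zumba Blast, Yoga Intro & Zumba Blast

Two intervals overlap when each starts before the other ends.
Sorted by start: Rowing Advanced, Dance Express, Pilates Power, Yoga Intro, Stretch Blast, Zumba Blast, Boxing Basics, Yoga Basics, Cardio 45.
Dance Express starts after Rowing Advanced ends, so Rowing Advanced has no further overlaps.
Pilates Power starts after Dance Express ends, so Dance Express has no further overlaps.
Yoga Intro starts before Pilates Power ends → Pilates Power and Yoga Intro overlap.
Stretch Blast starts before Pilates Power ends → Pilates Power and Stretch Blast overlap.
Zumba Blast starts exactly when Pilates Power ends (back-to-back, no overlap), so Pilates Power has no further overlaps.
Stretch Blast starts before Yoga Intro ends → Yoga Intro and Stretch Blast overlap.
Zumba Blast starts before Yoga Intro ends → Yoga Intro and Zumba Blast overlap.
Boxing Basics starts after Yoga Intro ends, so Yoga Intro has no further overlaps.
Zumba Blast starts before Stretch Blast ends → Stretch Blast and Zumba Blast overlap.
Boxing Basics starts after Stretch Blast ends, so Stretch Blast has no further overlaps.
Boxing Basics starts after Zumba Blast ends, so Zumba Blast has no further overlaps.
Yoga Basics starts after Boxing Basics ends, so Boxing Basics has no further overlaps.
Cardio 45 starts before Yoga Basics ends → Yoga Basics and Cardio 45 overlap.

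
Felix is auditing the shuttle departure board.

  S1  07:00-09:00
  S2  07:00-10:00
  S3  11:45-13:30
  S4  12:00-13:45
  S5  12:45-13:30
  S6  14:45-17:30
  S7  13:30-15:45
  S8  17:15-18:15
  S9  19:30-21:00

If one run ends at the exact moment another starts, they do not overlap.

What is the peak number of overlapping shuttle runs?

Sweep the timeline, counting +1 at each start and −1 at each end (ends before starts at a tie):
07:00 start S1 → 1
07:00 start S2 → 2
09:00 end S1 → 1
10:00 end S2 → 0
11:45 start S3 → 1
12:00 start S4 → 2
12:45 start S5 → 3
13:30 end S3 → 2
13:30 end S5 → 1
13:30 start S7 → 2
13:45 end S4 → 1
14:45 start S6 → 2
15:45 end S7 → 1
17:15 start S8 → 2
17:30 end S6 → 1
18:15 end S8 → 0
19:30 start S9 → 1
21:00 end S9 → 0
Peak is 3, at 12:45 (S3, S4, S5).

3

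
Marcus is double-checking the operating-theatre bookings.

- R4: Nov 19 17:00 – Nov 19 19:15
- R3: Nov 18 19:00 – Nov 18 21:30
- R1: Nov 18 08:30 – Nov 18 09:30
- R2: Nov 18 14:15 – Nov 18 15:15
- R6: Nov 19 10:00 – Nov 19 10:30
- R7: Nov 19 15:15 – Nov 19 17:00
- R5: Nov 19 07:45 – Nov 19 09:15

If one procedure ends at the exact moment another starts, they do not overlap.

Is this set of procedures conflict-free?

Yes

Sorted by start: R1, R2, R3, R5, R6, R7, R4.
R2 starts after R1 ends, so R1 has no further overlaps.
R3 starts after R2 ends, so R2 has no further overlaps.
R5 starts after R3 ends, so R3 has no further overlaps.
R6 starts after R5 ends, so R5 has no further overlaps.
R7 starts after R6 ends, so R6 has no further overlaps.
R4 starts exactly when R7 ends (back-to-back, no overlap).
Every pair is clear; the schedule has no overlaps.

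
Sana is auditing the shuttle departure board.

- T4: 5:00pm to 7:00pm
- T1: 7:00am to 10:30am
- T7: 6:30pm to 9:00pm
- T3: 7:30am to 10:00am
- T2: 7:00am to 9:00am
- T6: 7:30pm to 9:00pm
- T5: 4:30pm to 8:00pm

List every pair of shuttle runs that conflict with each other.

Sorted by start: T1, T2, T3, T5, T4, T7, T6.
T2 starts before T1 ends → T1 and T2 overlap.
T3 starts before T1 ends → T1 and T3 overlap.
T5 starts after T1 ends, so nothing later overlaps T1 either.
T3 starts before T2 ends → T2 and T3 overlap.
T5 starts after T2 ends, so nothing later overlaps T2 either.
T5 starts after T3 ends, so nothing later overlaps T3 either.
T4 starts before T5 ends → T5 and T4 overlap.
T7 starts before T5 ends → T5 and T7 overlap.
T6 starts before T5 ends → T5 and T6 overlap.
T7 starts before T4 ends → T4 and T7 overlap.
T6 starts after T4 ends.
T6 starts before T7 ends → T7 and T6 overlap.

T1 & T2, T1 & T3, T2 & T3, T4 & T5, T4 & T7, T5 & T6, T5 & T7, T6 & T7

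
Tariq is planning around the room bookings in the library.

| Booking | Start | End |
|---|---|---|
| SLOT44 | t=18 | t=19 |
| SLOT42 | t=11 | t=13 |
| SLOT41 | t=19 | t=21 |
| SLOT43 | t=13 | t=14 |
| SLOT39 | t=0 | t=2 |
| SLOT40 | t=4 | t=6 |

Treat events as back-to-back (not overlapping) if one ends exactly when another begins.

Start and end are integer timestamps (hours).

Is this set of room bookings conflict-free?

Yes

Sorted by start: SLOT39, SLOT40, SLOT42, SLOT43, SLOT44, SLOT41.
SLOT40 starts after SLOT39 ends — done with SLOT39.
SLOT42 starts after SLOT40 ends — done with SLOT40.
SLOT43 starts exactly when SLOT42 ends (back-to-back, no overlap) — done with SLOT42.
SLOT44 starts after SLOT43 ends — done with SLOT43.
SLOT41 starts exactly when SLOT44 ends (back-to-back, no overlap).
Every pair is clear; the schedule has no overlaps.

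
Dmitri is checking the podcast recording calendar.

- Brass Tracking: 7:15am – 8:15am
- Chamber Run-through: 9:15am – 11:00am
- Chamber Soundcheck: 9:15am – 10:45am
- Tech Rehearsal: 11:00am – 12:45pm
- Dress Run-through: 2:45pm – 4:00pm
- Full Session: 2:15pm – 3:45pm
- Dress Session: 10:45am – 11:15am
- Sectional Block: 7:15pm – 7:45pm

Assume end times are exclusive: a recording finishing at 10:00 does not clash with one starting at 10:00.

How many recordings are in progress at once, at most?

Walk through starts and ends in time order (an end at T is processed before a start at T):
7:15am start Brass Tracking → 1
8:15am end Brass Tracking → 0
9:15am start Chamber Run-through → 1
9:15am start Chamber Soundcheck → 2
10:45am end Chamber Soundcheck → 1
10:45am start Dress Session → 2
11:00am end Chamber Run-through → 1
11:00am start Tech Rehearsal → 2
11:15am end Dress Session → 1
12:45pm end Tech Rehearsal → 0
2:15pm start Full Session → 1
2:45pm start Dress Run-through → 2
3:45pm end Full Session → 1
4:00pm end Dress Run-through → 0
7:15pm start Sectional Block → 1
7:45pm end Sectional Block → 0
Peak is 2, at 9:15am (Chamber Run-through, Chamber Soundcheck).

2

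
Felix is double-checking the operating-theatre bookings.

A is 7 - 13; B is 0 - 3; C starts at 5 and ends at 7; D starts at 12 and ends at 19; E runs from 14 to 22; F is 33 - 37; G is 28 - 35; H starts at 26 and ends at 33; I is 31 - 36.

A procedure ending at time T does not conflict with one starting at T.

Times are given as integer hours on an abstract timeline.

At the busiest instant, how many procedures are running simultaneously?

3

Walk through starts and ends in time order (an end at T is processed before a start at T):
0 start B → 1
3 end B → 0
5 start C → 1
7 end C → 0
7 start A → 1
12 start D → 2
13 end A → 1
14 start E → 2
19 end D → 1
22 end E → 0
26 start H → 1
28 start G → 2
31 start I → 3
33 end H → 2
33 start F → 3
35 end G → 2
36 end I → 1
37 end F → 0
Peak is 3, at 31 (G, H, I).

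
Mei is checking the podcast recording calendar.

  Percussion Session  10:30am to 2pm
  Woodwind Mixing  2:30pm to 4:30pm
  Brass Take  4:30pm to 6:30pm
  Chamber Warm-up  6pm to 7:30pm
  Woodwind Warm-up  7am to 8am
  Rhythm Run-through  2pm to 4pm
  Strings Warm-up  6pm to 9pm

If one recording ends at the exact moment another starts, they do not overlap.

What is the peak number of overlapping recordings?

3

Sweep the timeline, counting +1 at each start and −1 at each end (ends before starts at a tie):
7am start Woodwind Warm-up → 1
8am end Woodwind Warm-up → 0
10:30am start Percussion Session → 1
2pm end Percussion Session → 0
2pm start Rhythm Run-through → 1
2:30pm start Woodwind Mixing → 2
4pm end Rhythm Run-through → 1
4:30pm end Woodwind Mixing → 0
4:30pm start Brass Take → 1
6pm start Chamber Warm-up → 2
6pm start Strings Warm-up → 3
6:30pm end Brass Take → 2
7:30pm end Chamber Warm-up → 1
9pm end Strings Warm-up → 0
Peak is 3, at 6pm (Brass Take, Chamber Warm-up, Strings Warm-up).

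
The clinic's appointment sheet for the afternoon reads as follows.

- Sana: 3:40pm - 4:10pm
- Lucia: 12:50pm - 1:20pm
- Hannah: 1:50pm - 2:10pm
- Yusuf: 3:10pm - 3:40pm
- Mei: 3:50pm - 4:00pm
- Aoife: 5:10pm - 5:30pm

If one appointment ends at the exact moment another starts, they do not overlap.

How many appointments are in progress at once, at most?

Sort all start/end points and keep a running count:
12:50pm start Lucia → 1
1:20pm end Lucia → 0
1:50pm start Hannah → 1
2:10pm end Hannah → 0
3:10pm start Yusuf → 1
3:40pm end Yusuf → 0
3:40pm start Sana → 1
3:50pm start Mei → 2
4:00pm end Mei → 1
4:10pm end Sana → 0
5:10pm start Aoife → 1
5:30pm end Aoife → 0
Peak is 2, at 3:50pm (Mei, Sana).

2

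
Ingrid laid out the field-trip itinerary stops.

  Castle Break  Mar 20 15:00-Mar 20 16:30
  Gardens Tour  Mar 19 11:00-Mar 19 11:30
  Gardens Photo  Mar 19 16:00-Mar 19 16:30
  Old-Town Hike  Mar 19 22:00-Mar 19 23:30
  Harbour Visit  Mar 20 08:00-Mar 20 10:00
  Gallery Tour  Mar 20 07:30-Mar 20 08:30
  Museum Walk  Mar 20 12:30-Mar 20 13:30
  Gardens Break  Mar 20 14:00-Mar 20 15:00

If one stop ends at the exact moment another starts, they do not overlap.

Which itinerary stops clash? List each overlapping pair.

Check each pair: they overlap iff neither finishes before the other starts.
Sorted by start: Gardens Tour, Gardens Photo, Old-Town Hike, Gallery Tour, Harbour Visit, Museum Walk, Gardens Break, Castle Break.
Gardens Photo starts after Gardens Tour ends, so Gardens Tour has no further overlaps.
Old-Town Hike starts after Gardens Photo ends, so Gardens Photo has no further overlaps.
Gallery Tour starts after Old-Town Hike ends, so Old-Town Hike has no further overlaps.
Harbour Visit starts before Gallery Tour ends → Gallery Tour and Harbour Visit overlap.
Museum Walk starts after Gallery Tour ends, so Gallery Tour has no further overlaps.
Museum Walk starts after Harbour Visit ends, so Harbour Visit has no further overlaps.
Gardens Break starts after Museum Walk ends, so Museum Walk has no further overlaps.
Castle Break starts exactly when Gardens Break ends (back-to-back, no overlap).

Gallery Tour & Harbour Visit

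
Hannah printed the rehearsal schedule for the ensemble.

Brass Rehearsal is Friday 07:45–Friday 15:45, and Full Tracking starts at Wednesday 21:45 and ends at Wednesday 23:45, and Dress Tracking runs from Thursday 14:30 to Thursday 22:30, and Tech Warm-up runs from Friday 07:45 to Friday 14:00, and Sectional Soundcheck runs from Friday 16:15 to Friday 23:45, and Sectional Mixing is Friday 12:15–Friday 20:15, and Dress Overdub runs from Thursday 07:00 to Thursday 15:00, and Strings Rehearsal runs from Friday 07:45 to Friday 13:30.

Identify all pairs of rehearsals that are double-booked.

Brass Rehearsal & Sectional Mixing, Brass Rehearsal & Strings Rehearsal, Brass Rehearsal & Tech Warm-up, Dress Overdub & Dress Tracking, Sectional Mixing & Sectional Soundcheck, Sectional Mixing & Strings Rehearsal, Sectional Mixing & Tech Warm-up, Strings Rehearsal & Tech Warm-up

Sorted by start: Full Tracking, Dress Overdub, Dress Tracking, Tech Warm-up, Brass Rehearsal, Strings Rehearsal, Sectional Mixing, Sectional Soundcheck.
Dress Overdub starts after Full Tracking ends; Full Tracking is clear from here.
Dress Tracking starts before Dress Overdub ends → Dress Overdub and Dress Tracking overlap.
Tech Warm-up starts after Dress Overdub ends; Dress Overdub is clear from here.
Tech Warm-up starts after Dress Tracking ends; Dress Tracking is clear from here.
Brass Rehearsal starts before Tech Warm-up ends → Tech Warm-up and Brass Rehearsal overlap.
Strings Rehearsal starts before Tech Warm-up ends → Tech Warm-up and Strings Rehearsal overlap.
Sectional Mixing starts before Tech Warm-up ends → Tech Warm-up and Sectional Mixing overlap.
Sectional Soundcheck starts after Tech Warm-up ends.
Strings Rehearsal starts before Brass Rehearsal ends → Brass Rehearsal and Strings Rehearsal overlap.
Sectional Mixing starts before Brass Rehearsal ends → Brass Rehearsal and Sectional Mixing overlap.
Sectional Soundcheck starts after Brass Rehearsal ends.
Sectional Mixing starts before Strings Rehearsal ends → Strings Rehearsal and Sectional Mixing overlap.
Sectional Soundcheck starts after Strings Rehearsal ends.
Sectional Soundcheck starts before Sectional Mixing ends → Sectional Mixing and Sectional Soundcheck overlap.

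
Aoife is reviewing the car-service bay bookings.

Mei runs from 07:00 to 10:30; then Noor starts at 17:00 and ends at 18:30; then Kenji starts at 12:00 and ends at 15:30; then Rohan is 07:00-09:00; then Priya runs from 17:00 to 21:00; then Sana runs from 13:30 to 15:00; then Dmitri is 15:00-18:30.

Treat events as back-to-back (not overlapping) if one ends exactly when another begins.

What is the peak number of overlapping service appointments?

3

Sort all start/end points and keep a running count:
07:00 start Mei → 1
07:00 start Rohan → 2
09:00 end Rohan → 1
10:30 end Mei → 0
12:00 start Kenji → 1
13:30 start Sana → 2
15:00 end Sana → 1
15:00 start Dmitri → 2
15:30 end Kenji → 1
17:00 start Noor → 2
17:00 start Priya → 3
18:30 end Dmitri → 2
18:30 end Noor → 1
21:00 end Priya → 0
Peak is 3, at 17:00 (Dmitri, Noor, Priya).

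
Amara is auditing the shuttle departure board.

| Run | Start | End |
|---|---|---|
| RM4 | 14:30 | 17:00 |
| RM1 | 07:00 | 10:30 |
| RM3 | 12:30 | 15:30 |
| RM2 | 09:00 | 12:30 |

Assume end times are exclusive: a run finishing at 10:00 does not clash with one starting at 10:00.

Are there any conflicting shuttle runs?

Check each pair: they overlap iff neither finishes before the other starts.
Sorted by start: RM1, RM2, RM3, RM4.
RM2 starts before RM1 ends → RM1 and RM2 overlap.
That's a conflict, so the schedule is not conflict-free.

Yes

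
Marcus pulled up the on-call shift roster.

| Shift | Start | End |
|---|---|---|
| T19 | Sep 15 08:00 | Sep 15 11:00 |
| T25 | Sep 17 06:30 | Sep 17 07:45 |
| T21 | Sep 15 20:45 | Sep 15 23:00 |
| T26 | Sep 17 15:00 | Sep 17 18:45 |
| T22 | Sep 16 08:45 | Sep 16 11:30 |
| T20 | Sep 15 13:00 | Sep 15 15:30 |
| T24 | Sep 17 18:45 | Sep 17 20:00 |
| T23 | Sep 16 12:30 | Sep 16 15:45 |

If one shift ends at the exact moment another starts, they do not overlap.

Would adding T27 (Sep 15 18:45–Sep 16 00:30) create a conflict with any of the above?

T19: ends Sep 15 11:00 at or before T27 starts Sep 15 18:45 → clear.
T20: ends Sep 15 15:30 at or before T27 starts Sep 15 18:45 → clear.
T21: starts Sep 15 20:45 before T27 ends Sep 16 00:30, and ends Sep 15 23:00 after T27 starts Sep 15 18:45 → overlap.
T22: starts Sep 16 08:45 at or after T27 ends Sep 16 00:30 → clear.
T23: starts Sep 16 12:30 at or after T27 ends Sep 16 00:30 → clear.
T25: starts Sep 17 06:30 at or after T27 ends Sep 16 00:30 → clear.
T26: starts Sep 17 15:00 at or after T27 ends Sep 16 00:30 → clear.
T24: starts Sep 17 18:45 at or after T27 ends Sep 16 00:30 → clear.
T27 overlaps T21.

Yes — it overlaps T21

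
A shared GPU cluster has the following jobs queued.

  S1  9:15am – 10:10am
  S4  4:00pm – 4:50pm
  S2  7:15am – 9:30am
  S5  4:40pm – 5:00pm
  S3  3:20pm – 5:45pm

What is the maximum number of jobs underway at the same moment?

Sort all start/end points and keep a running count:
7:15am start S2 → 1
9:15am start S1 → 2
9:30am end S2 → 1
10:10am end S1 → 0
3:20pm start S3 → 1
4:00pm start S4 → 2
4:40pm start S5 → 3
4:50pm end S4 → 2
5:00pm end S5 → 1
5:45pm end S3 → 0
Peak is 3, at 4:40pm (S3, S4, S5).

3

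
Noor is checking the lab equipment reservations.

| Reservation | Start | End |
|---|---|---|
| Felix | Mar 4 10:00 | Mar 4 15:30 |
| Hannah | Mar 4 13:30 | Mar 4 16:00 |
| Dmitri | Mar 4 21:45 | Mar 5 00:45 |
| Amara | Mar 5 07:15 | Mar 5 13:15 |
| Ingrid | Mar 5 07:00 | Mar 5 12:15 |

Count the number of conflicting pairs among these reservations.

Sorted by start: Felix, Hannah, Dmitri, Ingrid, Amara.
Hannah starts before Felix ends → Felix and Hannah overlap.
Dmitri starts after Felix ends, so nothing later overlaps Felix either.
Dmitri starts after Hannah ends, so nothing later overlaps Hannah either.
Ingrid starts after Dmitri ends, so nothing later overlaps Dmitri either.
Amara starts before Ingrid ends → Ingrid and Amara overlap.
Overlapping pairs: Amara & Ingrid, Felix & Hannah — 2 in total.

2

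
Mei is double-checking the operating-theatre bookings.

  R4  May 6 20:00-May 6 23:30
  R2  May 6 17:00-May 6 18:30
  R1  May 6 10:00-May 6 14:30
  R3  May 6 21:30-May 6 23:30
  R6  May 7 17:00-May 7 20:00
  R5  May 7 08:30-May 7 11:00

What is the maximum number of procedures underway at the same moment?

2

Sweep the timeline, counting +1 at each start and −1 at each end (ends before starts at a tie):
May 6 10:00 start R1 → 1
May 6 14:30 end R1 → 0
May 6 17:00 start R2 → 1
May 6 18:30 end R2 → 0
May 6 20:00 start R4 → 1
May 6 21:30 start R3 → 2
May 6 23:30 end R3 → 1
May 6 23:30 end R4 → 0
May 7 08:30 start R5 → 1
May 7 11:00 end R5 → 0
May 7 17:00 start R6 → 1
May 7 20:00 end R6 → 0
Peak is 2, at May 6 21:30 (R3, R4).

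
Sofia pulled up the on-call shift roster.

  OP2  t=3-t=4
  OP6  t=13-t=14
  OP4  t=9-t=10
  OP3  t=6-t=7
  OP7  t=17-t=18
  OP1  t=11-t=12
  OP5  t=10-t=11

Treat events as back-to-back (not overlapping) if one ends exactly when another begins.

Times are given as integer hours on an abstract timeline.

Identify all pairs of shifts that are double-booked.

none

Two intervals overlap when each starts before the other ends.
Sorted by start: OP2, OP3, OP4, OP5, OP1, OP6, OP7.
OP3 starts after OP2 ends, so OP2 has no further overlaps.
OP4 starts after OP3 ends, so OP3 has no further overlaps.
OP5 starts exactly when OP4 ends (back-to-back, no overlap), so OP4 has no further overlaps.
OP1 starts exactly when OP5 ends (back-to-back, no overlap), so OP5 has no further overlaps.
OP6 starts after OP1 ends, so OP1 has no further overlaps.
OP7 starts after OP6 ends.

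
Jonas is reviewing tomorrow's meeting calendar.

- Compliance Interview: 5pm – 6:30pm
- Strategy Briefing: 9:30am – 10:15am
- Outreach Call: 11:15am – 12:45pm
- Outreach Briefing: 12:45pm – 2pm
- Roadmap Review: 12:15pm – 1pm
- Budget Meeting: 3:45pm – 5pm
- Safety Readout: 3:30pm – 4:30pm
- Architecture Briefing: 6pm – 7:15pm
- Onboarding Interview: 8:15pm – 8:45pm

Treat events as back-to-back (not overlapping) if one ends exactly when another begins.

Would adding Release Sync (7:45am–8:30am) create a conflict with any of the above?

No — it doesn't clash with anything

Strategy Briefing: starts 9:30am at or after Release Sync ends 8:30am → clear.
Outreach Call: starts 11:15am at or after Release Sync ends 8:30am → clear.
Roadmap Review: starts 12:15pm at or after Release Sync ends 8:30am → clear.
Outreach Briefing: starts 12:45pm at or after Release Sync ends 8:30am → clear.
Safety Readout: starts 3:30pm at or after Release Sync ends 8:30am → clear.
Budget Meeting: starts 3:45pm at or after Release Sync ends 8:30am → clear.
Compliance Interview: starts 5pm at or after Release Sync ends 8:30am → clear.
Architecture Briefing: starts 6pm at or after Release Sync ends 8:30am → clear.
Onboarding Interview: starts 8:15pm at or after Release Sync ends 8:30am → clear.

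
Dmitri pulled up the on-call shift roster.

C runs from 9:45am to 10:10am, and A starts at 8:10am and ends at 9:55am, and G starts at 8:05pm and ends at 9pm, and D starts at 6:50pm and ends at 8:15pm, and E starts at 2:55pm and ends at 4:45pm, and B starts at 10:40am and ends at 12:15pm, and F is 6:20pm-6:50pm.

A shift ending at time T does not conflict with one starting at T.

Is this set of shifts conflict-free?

No

Sorted by start: A, C, B, E, F, D, G.
C starts before A ends → A and C overlap.
That's a conflict, so the schedule is not conflict-free.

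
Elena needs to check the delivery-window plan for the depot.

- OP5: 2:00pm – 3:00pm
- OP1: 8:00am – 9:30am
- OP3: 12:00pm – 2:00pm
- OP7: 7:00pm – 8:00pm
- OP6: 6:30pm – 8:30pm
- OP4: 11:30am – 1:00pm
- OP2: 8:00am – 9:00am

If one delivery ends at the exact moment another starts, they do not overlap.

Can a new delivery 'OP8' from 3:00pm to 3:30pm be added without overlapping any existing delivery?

OP1: ends 9:30am at or before OP8 starts 3:00pm → clear.
OP2: ends 9:00am at or before OP8 starts 3:00pm → clear.
OP4: ends 1:00pm at or before OP8 starts 3:00pm → clear.
OP3: ends 2:00pm at or before OP8 starts 3:00pm → clear.
OP5: ends 3:00pm at or before OP8 starts 3:00pm → clear.
OP6: starts 6:30pm at or after OP8 ends 3:30pm → clear.
OP7: starts 7:00pm at or after OP8 ends 3:30pm → clear.

Yes — the slot is free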